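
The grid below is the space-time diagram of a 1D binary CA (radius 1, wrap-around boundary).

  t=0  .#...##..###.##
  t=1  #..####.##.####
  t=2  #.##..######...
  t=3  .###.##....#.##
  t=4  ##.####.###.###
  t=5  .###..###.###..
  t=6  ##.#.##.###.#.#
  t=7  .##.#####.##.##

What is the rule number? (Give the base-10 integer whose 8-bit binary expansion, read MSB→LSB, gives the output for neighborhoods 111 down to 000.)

107

  [7] ### => .  t=0,i=10
  [6] ##. => #  t=0,i=6
  [5] #.# => #  t=0,i=0
  [4] #.. => .  t=0,i=2
  [3] .## => #  t=0,i=5
  [2] .#. => .  t=0,i=1
  [1] ..# => #  t=0,i=4
  [0] ... => #  t=0,i=3
  bits 01101011 = 107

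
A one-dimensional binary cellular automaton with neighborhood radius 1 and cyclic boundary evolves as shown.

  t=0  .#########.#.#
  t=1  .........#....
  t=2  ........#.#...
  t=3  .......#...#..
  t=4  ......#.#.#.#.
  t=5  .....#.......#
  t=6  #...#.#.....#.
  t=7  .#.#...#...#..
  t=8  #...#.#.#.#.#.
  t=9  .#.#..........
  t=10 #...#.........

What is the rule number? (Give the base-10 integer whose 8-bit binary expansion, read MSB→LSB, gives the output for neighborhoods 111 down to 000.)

82

  ###|.  b7=0 t=0,i=2
  ##.|#  b6=1 t=0,i=9
  #.#|.  b5=0 t=0,i=0
  #..|#  b4=1 t=1,i=10
  .##|.  b3=0 t=0,i=1
  .#.|.  b2=0 t=0,i=11
  ..#|#  b1=1 t=1,i=8
  ...|.  b0=0 t=1,i=0
  bits 01010010 = 82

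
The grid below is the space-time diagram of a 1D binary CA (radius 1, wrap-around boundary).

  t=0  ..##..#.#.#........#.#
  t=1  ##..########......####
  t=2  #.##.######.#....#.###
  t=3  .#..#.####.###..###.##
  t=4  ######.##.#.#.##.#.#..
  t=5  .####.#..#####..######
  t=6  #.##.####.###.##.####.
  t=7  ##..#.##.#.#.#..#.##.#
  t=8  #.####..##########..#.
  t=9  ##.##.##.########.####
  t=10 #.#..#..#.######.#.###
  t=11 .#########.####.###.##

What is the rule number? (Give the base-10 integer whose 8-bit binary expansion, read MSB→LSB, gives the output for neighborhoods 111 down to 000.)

  ### -> #   bit 7 = 1  t=1,i=0
  ##. -> .   bit 6 = 0  t=0,i=3
  #.# -> #   bit 5 = 1  t=0,i=7
  #.. -> #   bit 4 = 1  t=0,i=0
  .## -> .   bit 3 = 0  t=0,i=2
  .#. -> #   bit 2 = 1  t=0,i=6
  ..# -> #   bit 1 = 1  t=0,i=1
  ... -> .   bit 0 = 0  t=0,i=12
  bits 10110110 = 182

182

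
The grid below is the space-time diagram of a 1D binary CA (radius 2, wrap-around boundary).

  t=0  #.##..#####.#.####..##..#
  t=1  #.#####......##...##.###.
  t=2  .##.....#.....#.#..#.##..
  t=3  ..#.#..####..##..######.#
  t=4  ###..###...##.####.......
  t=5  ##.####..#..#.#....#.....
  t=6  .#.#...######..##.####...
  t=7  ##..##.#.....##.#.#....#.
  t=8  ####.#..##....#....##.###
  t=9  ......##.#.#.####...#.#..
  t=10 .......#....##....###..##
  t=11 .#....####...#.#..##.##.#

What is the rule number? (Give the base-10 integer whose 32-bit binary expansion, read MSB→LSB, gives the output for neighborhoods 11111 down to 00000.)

47152052

  [31] ##### => .  t=0,i=8
  [30] ####. => .  t=0,i=9
  [29] ###.# => .  t=0,i=10
  [28] ###.. => .  t=0,i=17
  [27] ##.## => .  t=0,i=1
  [26] ##.#. => .  t=0,i=11
  [25] ##..# => #  t=0,i=4
  [24] ##... => .  t=1,i=7
  [23] #.### => #  t=0,i=14
  [22] #.##. => #  t=0,i=2
  [21] #.#.# => .  t=0,i=12
  [20] #.#.. => .  t=2,i=16
  [19] #..## => #  t=0,i=5
  [18] #..#. => #  t=2,i=18
  [17] #...# => #  t=1,i=16
  [16] #.... => #  t=1,i=8
  [15] .#### => .  t=0,i=7
  [14] .###. => #  t=1,i=22
  [13] .##.# => #  t=0,i=0
  [12] .##.. => #  t=0,i=3
  [11] .#.## => #  t=0,i=13
  [10] .#.#. => .  t=2,i=15
  [9] .#..# => #  t=2,i=17
  [8] .#... => #  t=2,i=9
  [7] ..### => #  t=0,i=6
  [6] ..##. => .  t=0,i=20
  [5] ..#.# => #  t=2,i=14
  [4] ..#.. => #  t=2,i=8
  [3] ...## => .  t=1,i=12
  [2] ...#. => #  t=2,i=7
  [1] ....# => .  t=1,i=11
  [0] ..... => .  t=1,i=9
  bits 00000010110011110111101110110100 = 47152052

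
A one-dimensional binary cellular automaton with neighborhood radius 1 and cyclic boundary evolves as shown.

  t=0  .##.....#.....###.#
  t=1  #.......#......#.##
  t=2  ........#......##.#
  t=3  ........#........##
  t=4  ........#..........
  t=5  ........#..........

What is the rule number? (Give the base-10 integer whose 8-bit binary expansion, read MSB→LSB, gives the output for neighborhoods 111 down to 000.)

  [7] ### => #  t=0,i=15
  [6] ##. => .  t=0,i=2
  [5] #.# => #  t=0,i=0
  [4] #.. => .  t=0,i=3
  [3] .## => .  t=0,i=1
  [2] .#. => #  t=0,i=8
  [1] ..# => .  t=0,i=7
  [0] ... => .  t=0,i=4
  bits 10100100 = 164

164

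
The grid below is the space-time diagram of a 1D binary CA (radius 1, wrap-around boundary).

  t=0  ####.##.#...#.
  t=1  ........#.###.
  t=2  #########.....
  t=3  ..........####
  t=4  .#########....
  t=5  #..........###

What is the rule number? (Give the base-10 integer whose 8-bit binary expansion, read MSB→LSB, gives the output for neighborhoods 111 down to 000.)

  nb ###: next=.  (t=0,i=1, bit7=0)
  nb ##.: next=.  (t=0,i=3, bit6=0)
  nb #.#: next=.  (t=0,i=4, bit5=0)
  nb #..: next=.  (t=0,i=9, bit4=0)
  nb .##: next=.  (t=0,i=0, bit3=0)
  nb .#.: next=#  (t=0,i=8, bit2=1)
  nb ..#: next=#  (t=0,i=11, bit1=1)
  nb ...: next=#  (t=0,i=10, bit0=1)
  bits 00000111 = 7

7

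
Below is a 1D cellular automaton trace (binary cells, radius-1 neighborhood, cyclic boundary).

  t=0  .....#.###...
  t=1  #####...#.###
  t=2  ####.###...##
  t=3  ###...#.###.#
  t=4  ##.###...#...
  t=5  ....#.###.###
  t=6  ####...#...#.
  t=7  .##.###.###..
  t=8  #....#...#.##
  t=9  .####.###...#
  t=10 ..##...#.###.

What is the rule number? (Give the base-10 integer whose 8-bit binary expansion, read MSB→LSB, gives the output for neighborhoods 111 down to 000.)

147

  ### -> #   bit 7 = 1  t=0,i=8
  ##. -> .   bit 6 = 0  t=0,i=9
  #.# -> .   bit 5 = 0  t=0,i=6
  #.. -> #   bit 4 = 1  t=0,i=10
  .## -> .   bit 3 = 0  t=0,i=7
  .#. -> .   bit 2 = 0  t=0,i=5
  ..# -> #   bit 1 = 1  t=0,i=4
  ... -> #   bit 0 = 1  t=0,i=0
  bits 10010011 = 147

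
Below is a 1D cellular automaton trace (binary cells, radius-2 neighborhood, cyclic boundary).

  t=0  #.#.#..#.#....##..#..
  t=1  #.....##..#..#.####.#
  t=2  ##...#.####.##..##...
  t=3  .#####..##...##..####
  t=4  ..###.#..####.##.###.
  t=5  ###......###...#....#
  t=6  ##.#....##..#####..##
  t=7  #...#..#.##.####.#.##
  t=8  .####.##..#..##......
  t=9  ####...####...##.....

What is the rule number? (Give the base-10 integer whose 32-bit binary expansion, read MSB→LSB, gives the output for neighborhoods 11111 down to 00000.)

3271995836

  ##### -> #   bit 31 = 1  t=3,i=3
  ####. -> #   bit 30 = 1  t=1,i=17
  ###.# -> .   bit 29 = 0  t=1,i=18
  ###.. -> .   bit 28 = 0  t=3,i=5
  ##.## -> .   bit 27 = 0  t=1,i=19
  ##.#. -> .   bit 26 = 0  t=4,i=5
  ##..# -> #   bit 25 = 1  t=0,i=16
  ##... -> #   bit 24 = 1  t=1,i=1
  #.### -> .   bit 23 = 0  t=1,i=15
  #.##. -> .   bit 22 = 0  t=1,i=20
  #.#.# -> .   bit 21 = 0  t=0,i=2
  #.#.. -> .   bit 20 = 0  t=0,i=4
  #..## -> .   bit 19 = 0  t=2,i=15
  #..#. -> #   bit 18 = 1  t=0,i=6
  #...# -> #   bit 17 = 1  t=2,i=3
  #.... -> .   bit 16 = 0  t=0,i=11
  .#### -> #   bit 15 = 1  t=1,i=16
  .###. -> .   bit 14 = 0  t=4,i=3
  .##.# -> #   bit 13 = 1  t=4,i=15
  .##.. -> #   bit 12 = 1  t=0,i=15
  .#.## -> .   bit 11 = 0  t=1,i=14
  .#.#. -> .   bit 10 = 0  t=0,i=1
  .#..# -> .   bit 9 = 0  t=0,i=5
  .#... -> #   bit 8 = 1  t=0,i=10
  ..### -> #   bit 7 = 1  t=3,i=17
  ..##. -> .   bit 6 = 0  t=0,i=14
  ..#.# -> #   bit 5 = 1  t=0,i=0
  ..#.. -> #   bit 4 = 1  t=0,i=18
  ...## -> #   bit 3 = 1  t=0,i=13
  ...#. -> #   bit 2 = 1  t=2,i=4
  ....# -> .   bit 1 = 0  t=0,i=12
  ..... -> .   bit 0 = 0  t=1,i=3
  bits 11000011000001101011000110111100 = 3271995836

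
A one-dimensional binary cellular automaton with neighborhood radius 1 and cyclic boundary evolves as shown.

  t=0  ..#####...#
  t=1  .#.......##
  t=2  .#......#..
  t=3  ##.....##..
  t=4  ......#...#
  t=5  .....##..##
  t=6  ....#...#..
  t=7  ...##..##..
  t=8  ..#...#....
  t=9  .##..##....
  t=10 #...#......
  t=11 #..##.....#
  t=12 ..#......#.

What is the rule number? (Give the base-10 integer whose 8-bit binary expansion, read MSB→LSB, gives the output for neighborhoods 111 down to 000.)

  ###|.  b7=0 t=0,i=3
  ##.|.  b6=0 t=0,i=6
  #.#|.  b5=0 t=1,i=0
  #..|.  b4=0 t=0,i=0
  .##|.  b3=0 t=0,i=2
  .#.|#  b2=1 t=0,i=10
  ..#|#  b1=1 t=0,i=1
  ...|.  b0=0 t=0,i=8
  bits 00000110 = 6

6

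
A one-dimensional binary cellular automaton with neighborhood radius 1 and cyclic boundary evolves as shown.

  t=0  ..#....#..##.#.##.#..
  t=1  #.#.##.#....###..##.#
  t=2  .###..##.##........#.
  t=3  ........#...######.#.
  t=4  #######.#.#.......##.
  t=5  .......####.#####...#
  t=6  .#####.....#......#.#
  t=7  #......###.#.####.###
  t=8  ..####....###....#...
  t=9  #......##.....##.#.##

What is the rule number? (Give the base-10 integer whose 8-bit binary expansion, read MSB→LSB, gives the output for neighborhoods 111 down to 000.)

  nb ###: next=.  (t=1,i=13, bit7=0)
  nb ##.: next=.  (t=0,i=11, bit6=0)
  nb #.#: next=#  (t=0,i=12, bit5=1)
  nb #..: next=.  (t=0,i=3, bit4=0)
  nb .##: next=.  (t=0,i=10, bit3=0)
  nb .#.: next=#  (t=0,i=2, bit2=1)
  nb ..#: next=.  (t=0,i=1, bit1=0)
  nb ...: next=#  (t=0,i=0, bit0=1)
  bits 00100101 = 37

37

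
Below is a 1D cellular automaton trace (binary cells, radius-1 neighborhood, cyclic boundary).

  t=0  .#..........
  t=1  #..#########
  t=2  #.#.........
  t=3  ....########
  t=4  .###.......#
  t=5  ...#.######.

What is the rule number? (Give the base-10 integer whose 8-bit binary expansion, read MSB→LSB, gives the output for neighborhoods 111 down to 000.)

  ### -> .   bit 7 = 0  t=1,i=4
  ##. -> #   bit 6 = 1  t=1,i=0
  #.# -> .   bit 5 = 0  t=2,i=1
  #.. -> .   bit 4 = 0  t=0,i=2
  .## -> .   bit 3 = 0  t=1,i=3
  .#. -> .   bit 2 = 0  t=0,i=1
  ..# -> #   bit 1 = 1  t=0,i=0
  ... -> #   bit 0 = 1  t=0,i=3
  bits 01000011 = 67

67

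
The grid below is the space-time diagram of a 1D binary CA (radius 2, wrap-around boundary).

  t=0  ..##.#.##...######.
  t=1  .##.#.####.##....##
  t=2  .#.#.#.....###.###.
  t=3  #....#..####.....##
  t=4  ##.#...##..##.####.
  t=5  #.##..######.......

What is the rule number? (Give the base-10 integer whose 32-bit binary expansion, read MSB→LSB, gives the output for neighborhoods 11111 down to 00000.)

  #####|.  b31=0 t=0,i=14
  ####.|.  b30=0 t=0,i=16
  ###.#|.  b29=0 t=1,i=9
  ###..|#  b28=1 t=0,i=17
  ##.##|.  b27=0 t=1,i=0
  ##.#.|#  b26=1 t=0,i=4
  ##..#|#  b25=1 t=2,i=18
  ##...|#  b24=1 t=0,i=9
  #.###|.  b23=0 t=1,i=6
  #.##.|#  b22=1 t=0,i=7
  #.#.#|.  b21=0 t=0,i=5
  #.#..|#  b20=1 t=2,i=5
  #..##|#  b19=1 t=3,i=7
  #..#.|#  b18=1 t=2,i=0
  #...#|.  b17=0 t=0,i=0
  #....|.  b16=0 t=1,i=14
  .####|.  b15=0 t=0,i=13
  .###.|.  b14=0 t=2,i=12
  .##.#|.  b13=0 t=0,i=3
  .##..|#  b12=1 t=0,i=8
  .#.##|#  b11=1 t=0,i=6
  .#.#.|.  b10=0 t=2,i=2
  .#..#|.  b9=0 t=3,i=6
  .#...|.  b8=0 t=2,i=6
  ..###|#  b7=1 t=0,i=12
  ..##.|#  b6=1 t=0,i=2
  ..#.#|.  b5=0 t=2,i=1
  ..#..|.  b4=0 t=3,i=5
  ...##|#  b3=1 t=0,i=1
  ...#.|.  b2=0 t=3,i=4
  ....#|#  b1=1 t=1,i=15
  .....|#  b0=1 t=2,i=8
  bits 00010111010111000001100011001011 = 391911627

391911627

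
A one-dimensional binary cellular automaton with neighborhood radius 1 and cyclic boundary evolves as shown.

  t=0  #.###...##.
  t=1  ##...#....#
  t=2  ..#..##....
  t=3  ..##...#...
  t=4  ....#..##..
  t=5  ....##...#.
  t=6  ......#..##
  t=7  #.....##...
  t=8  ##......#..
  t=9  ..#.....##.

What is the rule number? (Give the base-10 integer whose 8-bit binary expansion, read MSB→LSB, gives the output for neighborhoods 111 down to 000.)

52

  ###|.  b7=0 t=0,i=3
  ##.|.  b6=0 t=0,i=4
  #.#|#  b5=1 t=0,i=1
  #..|#  b4=1 t=0,i=5
  .##|.  b3=0 t=0,i=2
  .#.|#  b2=1 t=0,i=0
  ..#|.  b1=0 t=0,i=7
  ...|.  b0=0 t=0,i=6
  bits 00110100 = 52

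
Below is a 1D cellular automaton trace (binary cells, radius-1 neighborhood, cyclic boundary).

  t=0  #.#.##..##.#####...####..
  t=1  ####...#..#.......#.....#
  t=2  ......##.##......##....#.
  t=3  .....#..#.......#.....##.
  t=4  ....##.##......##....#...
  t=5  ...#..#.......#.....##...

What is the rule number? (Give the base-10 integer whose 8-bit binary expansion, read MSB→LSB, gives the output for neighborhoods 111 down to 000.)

38

  ###|.  b7=0 t=0,i=12
  ##.|.  b6=0 t=0,i=5
  #.#|#  b5=1 t=0,i=1
  #..|.  b4=0 t=0,i=6
  .##|.  b3=0 t=0,i=4
  .#.|#  b2=1 t=0,i=0
  ..#|#  b1=1 t=0,i=7
  ...|.  b0=0 t=0,i=17
  bits 00100110 = 38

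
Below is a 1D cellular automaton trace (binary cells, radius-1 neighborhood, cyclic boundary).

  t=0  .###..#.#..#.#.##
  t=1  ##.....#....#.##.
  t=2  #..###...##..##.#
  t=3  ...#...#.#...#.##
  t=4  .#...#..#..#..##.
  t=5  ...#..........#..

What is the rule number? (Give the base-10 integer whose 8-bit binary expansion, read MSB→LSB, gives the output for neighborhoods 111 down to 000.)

41

  nb ###: next=.  (t=0,i=2, bit7=0)
  nb ##.: next=.  (t=0,i=3, bit6=0)
  nb #.#: next=#  (t=0,i=0, bit5=1)
  nb #..: next=.  (t=0,i=4, bit4=0)
  nb .##: next=#  (t=0,i=1, bit3=1)
  nb .#.: next=.  (t=0,i=6, bit2=0)
  nb ..#: next=.  (t=0,i=5, bit1=0)
  nb ...: next=#  (t=1,i=3, bit0=1)
  bits 00101001 = 41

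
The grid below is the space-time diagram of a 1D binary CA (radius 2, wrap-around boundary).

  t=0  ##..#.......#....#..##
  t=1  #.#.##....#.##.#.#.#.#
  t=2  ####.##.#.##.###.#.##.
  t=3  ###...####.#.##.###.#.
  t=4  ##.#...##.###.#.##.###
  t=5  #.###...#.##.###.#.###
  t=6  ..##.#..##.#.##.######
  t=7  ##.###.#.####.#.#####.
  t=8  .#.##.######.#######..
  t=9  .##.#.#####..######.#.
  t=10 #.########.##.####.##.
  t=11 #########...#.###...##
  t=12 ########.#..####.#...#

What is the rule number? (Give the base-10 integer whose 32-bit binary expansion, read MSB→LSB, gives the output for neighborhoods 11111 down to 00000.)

  #####|#  b31=1 t=4,i=21
  ####.|#  b30=1 t=0,i=0
  ###.#|.  b29=0 t=2,i=3
  ###..|.  b28=0 t=0,i=1
  ##.##|.  b27=0 t=2,i=4
  ##.#.|#  b26=1 t=1,i=1
  ##..#|#  b25=1 t=0,i=2
  ##...|#  b24=1 t=1,i=6
  #.###|#  b23=1 t=2,i=0
  #.##.|.  b22=0 t=1,i=4
  #.#.#|#  b21=1 t=1,i=2
  #.#..|#  b20=1 t=4,i=3
  #..##|#  b19=1 t=0,i=19
  #..#.|.  b18=0 t=0,i=3
  #...#|.  b17=0 t=3,i=4
  #....|.  b16=0 t=0,i=6
  .####|#  b15=1 t=0,i=21
  .###.|#  b14=1 t=2,i=14
  .##.#|#  b13=1 t=1,i=0
  .##..|#  b12=1 t=1,i=5
  .#.##|#  b11=1 t=1,i=3
  .#.#.|.  b10=0 t=1,i=16
  .#..#|.  b9=0 t=0,i=18
  .#...|#  b8=1 t=0,i=5
  ..###|.  b7=0 t=0,i=20
  ..##.|.  b6=0 t=4,i=7
  ..#.#|#  b5=1 t=1,i=10
  ..#..|#  b4=1 t=0,i=4
  ...##|.  b3=0 t=3,i=5
  ...#.|.  b2=0 t=0,i=11
  ....#|#  b1=1 t=0,i=10
  .....|.  b0=0 t=0,i=7
  bits 11000111101110001111100100110010 = 3350788402

3350788402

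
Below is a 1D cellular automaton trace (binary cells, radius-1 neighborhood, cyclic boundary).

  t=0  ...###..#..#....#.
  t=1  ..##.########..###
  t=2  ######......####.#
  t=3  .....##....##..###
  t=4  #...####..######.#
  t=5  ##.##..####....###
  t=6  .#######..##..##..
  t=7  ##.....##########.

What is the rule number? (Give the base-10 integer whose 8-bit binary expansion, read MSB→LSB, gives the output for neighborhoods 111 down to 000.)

  ###|.  b7=0 t=0,i=4
  ##.|#  b6=1 t=0,i=5
  #.#|#  b5=1 t=1,i=4
  #..|#  b4=1 t=0,i=6
  .##|#  b3=1 t=0,i=3
  .#.|#  b2=1 t=0,i=8
  ..#|#  b1=1 t=0,i=2
  ...|.  b0=0 t=0,i=0
  bits 01111110 = 126

126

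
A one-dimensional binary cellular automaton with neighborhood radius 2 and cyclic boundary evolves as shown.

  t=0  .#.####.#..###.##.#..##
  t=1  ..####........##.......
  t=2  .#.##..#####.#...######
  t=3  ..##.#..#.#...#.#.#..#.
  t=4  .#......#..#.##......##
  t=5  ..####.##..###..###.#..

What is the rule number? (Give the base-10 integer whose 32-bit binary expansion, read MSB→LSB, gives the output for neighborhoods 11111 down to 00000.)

  ##### -> .   bit 31 = 0  t=2,i=9
  ####. -> #   bit 30 = 1  t=0,i=5
  ###.# -> .   bit 29 = 0  t=0,i=6
  ###.. -> .   bit 28 = 0  t=1,i=5
  ##.## -> #   bit 27 = 1  t=0,i=14
  ##.#. -> .   bit 26 = 0  t=0,i=0
  ##..# -> #   bit 25 = 1  t=2,i=5
  ##... -> .   bit 24 = 0  t=1,i=6
  #.### -> #   bit 23 = 1  t=0,i=3
  #.##. -> #   bit 22 = 1  t=0,i=15
  #.#.# -> .   bit 21 = 0  t=0,i=1
  #.#.. -> .   bit 20 = 0  t=0,i=8
  #..## -> .   bit 19 = 0  t=0,i=10
  #..#. -> .   bit 18 = 0  t=3,i=7
  #...# -> .   bit 17 = 0  t=2,i=15
  #.... -> #   bit 16 = 1  t=1,i=7
  .#### -> #   bit 15 = 1  t=0,i=4
  .###. -> .   bit 14 = 0  t=0,i=12
  .##.# -> .   bit 13 = 0  t=0,i=16
  .##.. -> .   bit 12 = 0  t=1,i=15
  .#.## -> #   bit 11 = 1  t=0,i=2
  .#.#. -> .   bit 10 = 0  t=3,i=9
  .#..# -> .   bit 9 = 0  t=0,i=9
  .#... -> #   bit 8 = 1  t=2,i=14
  ..### -> .   bit 7 = 0  t=0,i=11
  ..##. -> .   bit 6 = 0  t=0,i=21
  ..#.# -> #   bit 5 = 1  t=3,i=8
  ..#.. -> #   bit 4 = 1  t=3,i=21
  ...## -> #   bit 3 = 1  t=1,i=1
  ...#. -> #   bit 2 = 1  t=3,i=13
  ....# -> .   bit 1 = 0  t=1,i=0
  ..... -> #   bit 0 = 1  t=1,i=8
  bits 01001010110000011000100100111101 = 1254197565

1254197565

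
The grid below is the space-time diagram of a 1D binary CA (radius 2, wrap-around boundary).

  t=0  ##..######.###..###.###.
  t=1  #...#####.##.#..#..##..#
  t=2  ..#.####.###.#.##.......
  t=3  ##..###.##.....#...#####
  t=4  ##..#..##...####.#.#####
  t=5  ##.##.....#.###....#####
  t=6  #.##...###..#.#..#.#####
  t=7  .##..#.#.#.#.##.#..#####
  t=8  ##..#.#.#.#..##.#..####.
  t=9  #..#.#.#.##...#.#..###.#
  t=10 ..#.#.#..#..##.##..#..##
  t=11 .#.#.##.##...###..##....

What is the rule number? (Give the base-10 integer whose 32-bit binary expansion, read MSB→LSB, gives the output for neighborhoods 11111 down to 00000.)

  [31] ##### => #  t=0,i=6
  [30] ####. => #  t=0,i=8
  [29] ###.# => .  t=0,i=9
  [28] ###.. => #  t=0,i=13
  [27] ##.## => #  t=0,i=10
  [26] ##.#. => .  t=1,i=12
  [25] ##..# => .  t=0,i=2
  [24] ##... => .  t=1,i=1
  [23] #.### => #  t=0,i=11
  [22] #.##. => #  t=0,i=0
  [21] #.#.# => .  t=2,i=13
  [20] #.#.. => #  t=1,i=13
  [19] #..## => .  t=0,i=3
  [18] #..#. => #  t=1,i=15
  [17] #...# => #  t=1,i=2
  [16] #.... => .  t=2,i=18
  [15] .#### => #  t=0,i=5
  [14] .###. => .  t=0,i=12
  [13] .##.# => #  t=1,i=11
  [12] .##.. => .  t=0,i=1
  [11] .#.## => .  t=2,i=3
  [10] .#.#. => #  t=6,i=13
  [9] .#..# => .  t=1,i=14
  [8] .#... => .  t=3,i=16
  [7] ..### => #  t=0,i=4
  [6] ..##. => .  t=1,i=19
  [5] ..#.# => .  t=2,i=2
  [4] ..#.. => #  t=1,i=16
  [3] ...## => .  t=1,i=3
  [2] ...#. => #  t=2,i=1
  [1] ....# => #  t=2,i=0
  [0] ..... => #  t=2,i=19
  bits 11011000110101101010010010010111 = 3637945495

3637945495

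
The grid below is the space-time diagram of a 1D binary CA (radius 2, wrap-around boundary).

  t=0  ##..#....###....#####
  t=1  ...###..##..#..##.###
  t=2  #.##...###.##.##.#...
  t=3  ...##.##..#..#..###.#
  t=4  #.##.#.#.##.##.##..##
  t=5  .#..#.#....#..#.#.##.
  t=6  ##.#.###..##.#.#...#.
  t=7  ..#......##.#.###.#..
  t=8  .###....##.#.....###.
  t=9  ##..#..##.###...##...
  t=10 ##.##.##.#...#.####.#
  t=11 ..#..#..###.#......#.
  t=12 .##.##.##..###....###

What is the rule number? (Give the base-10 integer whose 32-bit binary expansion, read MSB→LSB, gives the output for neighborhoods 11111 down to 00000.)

  #####|#  b31=1 t=0,i=18
  ####.|.  b30=0 t=0,i=0
  ###.#|.  b29=0 t=2,i=9
  ###..|.  b28=0 t=0,i=1
  ##.##|#  b27=1 t=1,i=17
  ##.#.|#  b26=1 t=2,i=16
  ##..#|.  b25=0 t=0,i=2
  ##...|#  b24=1 t=0,i=12
  #.###|.  b23=0 t=1,i=18
  #.##.|.  b22=0 t=2,i=2
  #.#.#|.  b21=0 t=4,i=5
  #.#..|#  b20=1 t=2,i=17
  #..##|#  b19=1 t=1,i=7
  #..#.|#  b18=1 t=0,i=3
  #...#|.  b17=0 t=1,i=1
  #....|.  b16=0 t=0,i=6
  .####|.  b15=0 t=0,i=17
  .###.|.  b14=0 t=0,i=10
  .##.#|.  b13=0 t=1,i=16
  .##..|#  b12=1 t=1,i=9
  .#.##|.  b11=0 t=2,i=1
  .#.#.|#  b10=1 t=4,i=6
  .#..#|.  b9=0 t=1,i=13
  .#...|#  b8=1 t=0,i=5
  ..###|#  b7=1 t=0,i=9
  ..##.|#  b6=1 t=1,i=8
  ..#.#|.  b5=0 t=2,i=0
  ..#..|#  b4=1 t=0,i=4
  ...##|#  b3=1 t=0,i=8
  ...#.|#  b2=1 t=2,i=20
  ....#|.  b1=0 t=0,i=7
  .....|.  b0=0 t=7,i=5
  bits 10001101000111000001010111011100 = 2367428060

2367428060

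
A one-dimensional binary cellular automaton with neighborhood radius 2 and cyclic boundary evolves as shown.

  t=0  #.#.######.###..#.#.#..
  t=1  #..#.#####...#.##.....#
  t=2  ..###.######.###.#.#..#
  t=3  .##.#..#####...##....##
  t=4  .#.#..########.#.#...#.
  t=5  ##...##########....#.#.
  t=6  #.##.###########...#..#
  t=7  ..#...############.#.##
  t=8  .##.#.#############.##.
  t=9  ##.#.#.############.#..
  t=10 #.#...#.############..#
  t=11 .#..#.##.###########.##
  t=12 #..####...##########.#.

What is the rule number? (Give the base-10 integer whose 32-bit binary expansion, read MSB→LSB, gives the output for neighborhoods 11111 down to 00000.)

  ##### -> #   bit 31 = 1  t=0,i=6
  ####. -> #   bit 30 = 1  t=0,i=8
  ###.# -> #   bit 29 = 1  t=0,i=9
  ###.. -> #   bit 28 = 1  t=0,i=13
  ##.## -> .   bit 27 = 0  t=0,i=10
  ##.#. -> #   bit 26 = 1  t=2,i=16
  ##..# -> .   bit 25 = 0  t=0,i=14
  ##... -> #   bit 24 = 1  t=1,i=10
  #.### -> .   bit 23 = 0  t=0,i=4
  #.##. -> #   bit 22 = 1  t=1,i=15
  #.#.# -> .   bit 21 = 0  t=0,i=2
  #.#.. -> .   bit 20 = 0  t=0,i=20
  #..## -> #   bit 19 = 1  t=2,i=1
  #..#. -> #   bit 18 = 1  t=0,i=15
  #...# -> #   bit 17 = 1  t=1,i=11
  #.... -> .   bit 16 = 0  t=1,i=18
  .#### -> #   bit 15 = 1  t=0,i=5
  .###. -> .   bit 14 = 0  t=0,i=12
  .##.# -> .   bit 13 = 0  t=3,i=2
  .##.. -> .   bit 12 = 0  t=1,i=0
  .#.## -> #   bit 11 = 1  t=0,i=3
  .#.#. -> .   bit 10 = 0  t=0,i=1
  .#..# -> .   bit 9 = 0  t=0,i=21
  .#... -> .   bit 8 = 0  t=4,i=18
  ..### -> #   bit 7 = 1  t=2,i=2
  ..##. -> #   bit 6 = 1  t=1,i=22
  ..#.# -> #   bit 5 = 1  t=0,i=0
  ..#.. -> #   bit 4 = 1  t=2,i=22
  ...## -> .   bit 3 = 0  t=1,i=21
  ...#. -> .   bit 2 = 0  t=1,i=12
  ....# -> .   bit 1 = 0  t=1,i=20
  ..... -> #   bit 0 = 1  t=1,i=19
  bits 11110101010011101000100011110001 = 4115564785

4115564785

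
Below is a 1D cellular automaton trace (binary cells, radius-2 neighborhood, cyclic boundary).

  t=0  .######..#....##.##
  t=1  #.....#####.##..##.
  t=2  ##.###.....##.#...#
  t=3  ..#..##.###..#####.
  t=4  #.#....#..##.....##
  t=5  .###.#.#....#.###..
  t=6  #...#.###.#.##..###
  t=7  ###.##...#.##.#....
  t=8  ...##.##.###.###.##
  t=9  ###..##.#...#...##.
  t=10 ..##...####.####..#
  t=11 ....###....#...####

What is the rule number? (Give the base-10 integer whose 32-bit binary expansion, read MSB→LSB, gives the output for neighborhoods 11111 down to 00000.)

  ##### -> .   bit 31 = 0  t=0,i=3
  ####. -> .   bit 30 = 0  t=0,i=5
  ###.# -> .   bit 29 = 0  t=1,i=10
  ###.. -> #   bit 28 = 1  t=0,i=6
  ##.## -> #   bit 27 = 1  t=0,i=0
  ##.#. -> #   bit 26 = 1  t=1,i=18
  ##..# -> #   bit 25 = 1  t=0,i=7
  ##... -> #   bit 24 = 1  t=2,i=6
  #.### -> .   bit 23 = 0  t=0,i=1
  #.##. -> #   bit 22 = 1  t=0,i=17
  #.#.# -> .   bit 21 = 0  t=5,i=5
  #.#.. -> #   bit 20 = 1  t=1,i=0
  #..## -> .   bit 19 = 0  t=1,i=15
  #..#. -> #   bit 18 = 1  t=0,i=8
  #...# -> #   bit 17 = 1  t=2,i=16
  #.... -> .   bit 16 = 0  t=0,i=11
  .#### -> .   bit 15 = 0  t=0,i=2
  .###. -> .   bit 14 = 0  t=2,i=0
  .##.# -> .   bit 13 = 0  t=0,i=15
  .##.. -> .   bit 12 = 0  t=1,i=13
  .#.## -> #   bit 11 = 1  t=5,i=13
  .#.#. -> #   bit 10 = 1  t=5,i=6
  .#..# -> .   bit 9 = 0  t=3,i=3
  .#... -> #   bit 8 = 1  t=0,i=10
  ..### -> .   bit 7 = 0  t=1,i=6
  ..##. -> .   bit 6 = 0  t=0,i=14
  ..#.# -> #   bit 5 = 1  t=5,i=12
  ..#.. -> #   bit 4 = 1  t=0,i=9
  ...## -> #   bit 3 = 1  t=0,i=13
  ...#. -> .   bit 2 = 0  t=3,i=1
  ....# -> #   bit 1 = 1  t=0,i=12
  ..... -> #   bit 0 = 1  t=1,i=3
  bits 00011111010101100000110100111011 = 525733179

525733179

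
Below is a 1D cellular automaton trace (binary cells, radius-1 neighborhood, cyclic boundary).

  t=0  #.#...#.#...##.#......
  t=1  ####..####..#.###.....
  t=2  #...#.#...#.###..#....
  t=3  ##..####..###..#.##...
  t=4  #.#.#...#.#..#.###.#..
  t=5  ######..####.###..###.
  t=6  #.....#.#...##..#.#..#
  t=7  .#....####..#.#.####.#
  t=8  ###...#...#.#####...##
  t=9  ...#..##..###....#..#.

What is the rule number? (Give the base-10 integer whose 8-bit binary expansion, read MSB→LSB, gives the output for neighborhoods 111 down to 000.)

  ###|.  b7=0 t=1,i=1
  ##.|.  b6=0 t=0,i=13
  #.#|#  b5=1 t=0,i=1
  #..|#  b4=1 t=0,i=3
  .##|#  b3=1 t=0,i=12
  .#.|#  b2=1 t=0,i=0
  ..#|.  b1=0 t=0,i=5
  ...|.  b0=0 t=0,i=4
  bits 00111100 = 60

60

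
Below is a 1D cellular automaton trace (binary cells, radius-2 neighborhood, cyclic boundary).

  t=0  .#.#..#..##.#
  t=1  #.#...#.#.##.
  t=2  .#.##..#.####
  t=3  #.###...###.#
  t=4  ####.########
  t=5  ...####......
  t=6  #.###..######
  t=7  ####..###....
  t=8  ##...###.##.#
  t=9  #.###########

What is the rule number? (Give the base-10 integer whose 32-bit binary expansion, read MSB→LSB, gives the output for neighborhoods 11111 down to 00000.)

768343449

  #####|.  b31=0 t=4,i=0
  ####.|.  b30=0 t=2,i=11
  ###.#|#  b29=1 t=2,i=12
  ###..|.  b28=0 t=3,i=4
  ##.##|#  b27=1 t=3,i=1
  ##.#.|#  b26=1 t=0,i=11
  ##..#|.  b25=0 t=2,i=5
  ##...|#  b24=1 t=3,i=5
  #.###|#  b23=1 t=2,i=9
  #.##.|#  b22=1 t=1,i=10
  #.#.#|.  b21=0 t=0,i=1
  #.#..|.  b20=0 t=0,i=3
  #..##|#  b19=1 t=0,i=8
  #..#.|.  b18=0 t=0,i=5
  #...#|#  b17=1 t=1,i=4
  #....|#  b16=1 t=5,i=8
  .####|#  b15=1 t=2,i=10
  .###.|#  b14=1 t=3,i=3
  .##.#|#  b13=1 t=0,i=10
  .##..|#  b12=1 t=2,i=4
  .#.##|#  b11=1 t=1,i=9
  .#.#.|#  b10=1 t=0,i=0
  .#..#|.  b9=0 t=0,i=4
  .#...|#  b8=1 t=1,i=3
  ..###|#  b7=1 t=3,i=8
  ..##.|.  b6=0 t=0,i=9
  ..#.#|.  b5=0 t=1,i=6
  ..#..|#  b4=1 t=0,i=6
  ...##|#  b3=1 t=3,i=7
  ...#.|.  b2=0 t=1,i=5
  ....#|.  b1=0 t=5,i=1
  .....|#  b0=1 t=5,i=0
  bits 00101101110010111111110110011001 = 768343449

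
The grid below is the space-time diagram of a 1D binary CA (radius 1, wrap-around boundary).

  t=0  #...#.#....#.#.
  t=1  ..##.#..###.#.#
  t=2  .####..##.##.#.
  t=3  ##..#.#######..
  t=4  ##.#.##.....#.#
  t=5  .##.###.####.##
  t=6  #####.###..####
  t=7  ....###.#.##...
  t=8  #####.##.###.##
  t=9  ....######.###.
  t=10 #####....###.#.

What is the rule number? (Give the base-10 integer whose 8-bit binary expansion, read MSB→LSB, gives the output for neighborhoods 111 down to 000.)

107

  ###|.  b7=0 t=1,i=9
  ##.|#  b6=1 t=1,i=3
  #.#|#  b5=1 t=0,i=5
  #..|.  b4=0 t=0,i=1
  .##|#  b3=1 t=1,i=2
  .#.|.  b2=0 t=0,i=0
  ..#|#  b1=1 t=0,i=3
  ...|#  b0=1 t=0,i=2
  bits 01101011 = 107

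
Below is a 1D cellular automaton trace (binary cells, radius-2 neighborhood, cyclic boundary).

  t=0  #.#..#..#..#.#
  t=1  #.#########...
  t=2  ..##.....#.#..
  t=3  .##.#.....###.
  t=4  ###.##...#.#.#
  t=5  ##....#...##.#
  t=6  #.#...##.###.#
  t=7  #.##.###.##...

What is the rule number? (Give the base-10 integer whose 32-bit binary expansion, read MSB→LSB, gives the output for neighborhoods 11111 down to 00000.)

1136453464

  ##### -> .   bit 31 = 0  t=1,i=4
  ####. -> #   bit 30 = 1  t=1,i=9
  ###.# -> .   bit 29 = 0  t=4,i=2
  ###.. -> .   bit 28 = 0  t=1,i=10
  ##.## -> .   bit 27 = 0  t=4,i=3
  ##.#. -> .   bit 26 = 0  t=0,i=1
  ##..# -> #   bit 25 = 1  t=3,i=13
  ##... -> #   bit 24 = 1  t=1,i=11
  #.### -> #   bit 23 = 1  t=1,i=2
  #.##. -> .   bit 22 = 0  t=0,i=13
  #.#.# -> #   bit 21 = 1  t=4,i=11
  #.#.. -> #   bit 20 = 1  t=0,i=2
  #..## -> #   bit 19 = 1  t=3,i=0
  #..#. -> #   bit 18 = 1  t=0,i=4
  #...# -> .   bit 17 = 0  t=1,i=12
  #.... -> .   bit 16 = 0  t=2,i=5
  .#### -> #   bit 15 = 1  t=1,i=3
  .###. -> #   bit 14 = 1  t=3,i=11
  .##.# -> #   bit 13 = 1  t=0,i=0
  .##.. -> .   bit 12 = 0  t=2,i=3
  .#.## -> .   bit 11 = 0  t=0,i=12
  .#.#. -> #   bit 10 = 1  t=2,i=10
  .#..# -> #   bit 9 = 1  t=0,i=3
  .#... -> #   bit 8 = 1  t=2,i=12
  ..### -> .   bit 7 = 0  t=3,i=10
  ..##. -> #   bit 6 = 1  t=2,i=2
  ..#.# -> .   bit 5 = 0  t=0,i=11
  ..#.. -> #   bit 4 = 1  t=0,i=5
  ...## -> #   bit 3 = 1  t=2,i=1
  ...#. -> .   bit 2 = 0  t=1,i=13
  ....# -> .   bit 1 = 0  t=2,i=0
  ..... -> .   bit 0 = 0  t=2,i=6
  bits 01000011101111001110011101011000 = 1136453464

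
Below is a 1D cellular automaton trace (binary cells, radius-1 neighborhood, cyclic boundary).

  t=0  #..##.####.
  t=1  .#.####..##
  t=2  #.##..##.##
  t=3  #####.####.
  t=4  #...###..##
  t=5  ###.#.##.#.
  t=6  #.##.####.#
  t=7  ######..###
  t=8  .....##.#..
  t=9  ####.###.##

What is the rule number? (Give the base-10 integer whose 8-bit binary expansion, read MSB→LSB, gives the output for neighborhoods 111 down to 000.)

121

  ### -> .   bit 7 = 0  t=0,i=7
  ##. -> #   bit 6 = 1  t=0,i=4
  #.# -> #   bit 5 = 1  t=0,i=5
  #.. -> #   bit 4 = 1  t=0,i=1
  .## -> #   bit 3 = 1  t=0,i=3
  .#. -> .   bit 2 = 0  t=0,i=0
  ..# -> .   bit 1 = 0  t=0,i=2
  ... -> #   bit 0 = 1  t=4,i=2
  bits 01111001 = 121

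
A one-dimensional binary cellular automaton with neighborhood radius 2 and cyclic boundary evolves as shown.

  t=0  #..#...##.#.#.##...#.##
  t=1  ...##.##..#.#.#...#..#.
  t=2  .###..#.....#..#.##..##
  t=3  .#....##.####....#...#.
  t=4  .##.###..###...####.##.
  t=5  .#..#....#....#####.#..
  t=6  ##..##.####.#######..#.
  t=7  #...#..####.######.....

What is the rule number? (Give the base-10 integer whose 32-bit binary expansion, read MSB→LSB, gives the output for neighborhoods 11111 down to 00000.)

  #####|#  b31=1 t=5,i=16
  ####.|#  b30=1 t=3,i=11
  ###.#|#  b29=1 t=4,i=18
  ###..|.  b28=0 t=0,i=0
  ##.##|.  b27=0 t=1,i=5
  ##.#.|.  b26=0 t=0,i=9
  ##..#|.  b25=0 t=0,i=1
  ##...|.  b24=0 t=0,i=16
  #.###|#  b23=1 t=0,i=21
  #.##.|#  b22=1 t=0,i=14
  #.#.#|#  b21=1 t=0,i=10
  #.#..|.  b20=0 t=1,i=14
  #..##|.  b19=0 t=2,i=20
  #..#.|.  b18=0 t=0,i=2
  #...#|.  b17=0 t=0,i=5
  #....|.  b16=0 t=1,i=0
  .####|#  b15=1 t=3,i=10
  .###.|.  b14=0 t=0,i=22
  .##.#|.  b13=0 t=0,i=8
  .##..|.  b12=0 t=0,i=15
  .#.##|.  b11=0 t=0,i=13
  .#.#.|.  b10=0 t=0,i=11
  .#..#|.  b9=0 t=1,i=19
  .#...|#  b8=1 t=0,i=4
  ..###|#  b7=1 t=4,i=9
  ..##.|#  b6=1 t=0,i=7
  ..#.#|.  b5=0 t=0,i=19
  ..#..|#  b4=1 t=0,i=3
  ...##|#  b3=1 t=0,i=6
  ...#.|#  b2=1 t=0,i=18
  ....#|#  b1=1 t=1,i=1
  .....|#  b0=1 t=2,i=9
  bits 11100000111000001000000111011111 = 3772809695

3772809695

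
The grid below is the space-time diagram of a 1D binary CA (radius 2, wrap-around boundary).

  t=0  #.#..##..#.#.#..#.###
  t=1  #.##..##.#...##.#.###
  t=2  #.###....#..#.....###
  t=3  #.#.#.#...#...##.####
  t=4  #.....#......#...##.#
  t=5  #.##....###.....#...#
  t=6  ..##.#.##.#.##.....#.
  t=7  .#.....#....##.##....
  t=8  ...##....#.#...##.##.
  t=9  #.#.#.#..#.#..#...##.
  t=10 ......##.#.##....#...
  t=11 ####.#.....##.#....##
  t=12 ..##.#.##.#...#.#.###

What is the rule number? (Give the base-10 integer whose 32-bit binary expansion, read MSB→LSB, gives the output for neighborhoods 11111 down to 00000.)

1926337193

  nb #####: next=.  (t=3,i=19, bit31=0)
  nb ####.: next=#  (t=0,i=20, bit30=1)
  nb ###.#: next=#  (t=0,i=0, bit29=1)
  nb ###..: next=#  (t=2,i=4, bit28=1)
  nb ##.##: next=.  (t=1,i=1, bit27=0)
  nb ##.#.: next=.  (t=0,i=1, bit26=0)
  nb ##..#: next=#  (t=0,i=7, bit25=1)
  nb ##...: next=.  (t=2,i=5, bit24=0)
  nb #.###: next=#  (t=0,i=18, bit23=1)
  nb #.##.: next=#  (t=1,i=2, bit22=1)
  nb #.#.#: next=.  (t=0,i=11, bit21=0)
  nb #.#..: next=#  (t=0,i=2, bit20=1)
  nb #..##: next=.  (t=0,i=4, bit19=0)
  nb #..#.: next=.  (t=0,i=8, bit18=0)
  nb #...#: next=.  (t=1,i=11, bit17=0)
  nb #....: next=#  (t=2,i=6, bit16=1)
  nb .####: next=#  (t=0,i=19, bit15=1)
  nb .###.: next=.  (t=2,i=3, bit14=0)
  nb .##.#: next=.  (t=1,i=7, bit13=0)
  nb .##..: next=#  (t=0,i=6, bit12=1)
  nb .#.##: next=.  (t=0,i=17, bit11=0)
  nb .#.#.: next=.  (t=0,i=10, bit10=0)
  nb .#..#: next=#  (t=0,i=3, bit9=1)
  nb .#...: next=.  (t=1,i=10, bit8=0)
  nb ..###: next=#  (t=2,i=18, bit7=1)
  nb ..##.: next=.  (t=0,i=5, bit6=0)
  nb ..#.#: next=#  (t=0,i=9, bit5=1)
  nb ..#..: next=.  (t=2,i=9, bit4=0)
  nb ...##: next=#  (t=1,i=12, bit3=1)
  nb ...#.: next=.  (t=2,i=8, bit2=0)
  nb ....#: next=.  (t=2,i=7, bit1=0)
  nb .....: next=#  (t=2,i=15, bit0=1)
  bits 01110010110100011001001010101001 = 1926337193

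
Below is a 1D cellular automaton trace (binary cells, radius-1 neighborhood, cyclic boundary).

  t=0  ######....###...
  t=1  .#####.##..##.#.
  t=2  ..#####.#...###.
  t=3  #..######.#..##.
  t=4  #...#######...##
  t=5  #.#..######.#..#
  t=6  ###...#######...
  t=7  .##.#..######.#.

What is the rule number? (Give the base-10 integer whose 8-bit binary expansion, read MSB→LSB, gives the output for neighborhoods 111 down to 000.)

229

  ### -> #   bit 7 = 1  t=0,i=1
  ##. -> #   bit 6 = 1  t=0,i=5
  #.# -> #   bit 5 = 1  t=1,i=6
  #.. -> .   bit 4 = 0  t=0,i=6
  .## -> .   bit 3 = 0  t=0,i=0
  .#. -> #   bit 2 = 1  t=1,i=14
  ..# -> .   bit 1 = 0  t=0,i=9
  ... -> #   bit 0 = 1  t=0,i=7
  bits 11100101 = 229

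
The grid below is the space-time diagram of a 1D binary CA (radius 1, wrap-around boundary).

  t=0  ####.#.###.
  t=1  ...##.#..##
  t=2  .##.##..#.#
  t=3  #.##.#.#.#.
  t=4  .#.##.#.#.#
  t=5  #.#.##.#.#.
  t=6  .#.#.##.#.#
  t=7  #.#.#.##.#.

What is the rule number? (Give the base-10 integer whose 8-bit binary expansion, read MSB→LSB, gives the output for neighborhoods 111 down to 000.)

  ###|.  b7=0 t=0,i=1
  ##.|#  b6=1 t=0,i=3
  #.#|#  b5=1 t=0,i=4
  #..|.  b4=0 t=1,i=0
  .##|.  b3=0 t=0,i=0
  .#.|.  b2=0 t=0,i=5
  ..#|#  b1=1 t=1,i=2
  ...|#  b0=1 t=1,i=1
  bits 01100011 = 99

99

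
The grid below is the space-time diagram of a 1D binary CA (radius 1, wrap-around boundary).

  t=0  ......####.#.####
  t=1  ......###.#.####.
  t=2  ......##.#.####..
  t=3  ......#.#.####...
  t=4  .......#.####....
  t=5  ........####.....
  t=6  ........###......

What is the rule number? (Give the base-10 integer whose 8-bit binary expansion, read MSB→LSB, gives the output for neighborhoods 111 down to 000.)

168

  [7] ### => #  t=0,i=7
  [6] ##. => .  t=0,i=9
  [5] #.# => #  t=0,i=10
  [4] #.. => .  t=0,i=0
  [3] .## => #  t=0,i=6
  [2] .#. => .  t=0,i=11
  [1] ..# => .  t=0,i=5
  [0] ... => .  t=0,i=1
  bits 10101000 = 168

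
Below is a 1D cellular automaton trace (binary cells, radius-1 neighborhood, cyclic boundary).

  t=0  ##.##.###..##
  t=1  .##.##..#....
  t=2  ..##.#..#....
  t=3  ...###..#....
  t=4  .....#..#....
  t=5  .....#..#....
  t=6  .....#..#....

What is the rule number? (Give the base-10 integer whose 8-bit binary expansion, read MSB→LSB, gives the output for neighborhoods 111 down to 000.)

  [7] ### => .  t=0,i=0
  [6] ##. => #  t=0,i=1
  [5] #.# => #  t=0,i=2
  [4] #.. => .  t=0,i=9
  [3] .## => .  t=0,i=3
  [2] .#. => #  t=1,i=8
  [1] ..# => .  t=0,i=10
  [0] ... => .  t=1,i=10
  bits 01100100 = 100

100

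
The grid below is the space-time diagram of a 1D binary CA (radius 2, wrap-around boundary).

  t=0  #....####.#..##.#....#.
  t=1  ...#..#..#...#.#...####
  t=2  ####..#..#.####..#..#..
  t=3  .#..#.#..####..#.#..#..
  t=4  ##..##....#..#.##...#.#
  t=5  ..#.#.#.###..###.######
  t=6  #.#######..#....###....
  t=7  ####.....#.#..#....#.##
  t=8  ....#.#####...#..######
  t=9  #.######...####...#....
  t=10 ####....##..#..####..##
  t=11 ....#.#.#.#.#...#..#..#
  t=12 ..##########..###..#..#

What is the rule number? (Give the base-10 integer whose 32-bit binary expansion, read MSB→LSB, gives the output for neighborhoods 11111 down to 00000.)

266505335

  nb #####: next=.  (t=5,i=19, bit31=0)
  nb ####.: next=.  (t=0,i=7, bit30=0)
  nb ###.#: next=.  (t=0,i=8, bit29=0)
  nb ###..: next=.  (t=1,i=22, bit28=0)
  nb ##.##: next=#  (t=5,i=16, bit27=1)
  nb ##.#.: next=#  (t=0,i=9, bit26=1)
  nb ##..#: next=#  (t=2,i=4, bit25=1)
  nb ##...: next=#  (t=1,i=0, bit24=1)
  nb #.###: next=#  (t=2,i=11, bit23=1)
  nb #.##.: next=#  (t=4,i=15, bit22=1)
  nb #.#.#: next=#  (t=5,i=4, bit21=1)
  nb #.#..: next=.  (t=0,i=0, bit20=0)
  nb #..##: next=.  (t=0,i=12, bit19=0)
  nb #..#.: next=.  (t=1,i=5, bit18=0)
  nb #...#: next=#  (t=1,i=1, bit17=1)
  nb #....: next=.  (t=0,i=2, bit16=0)
  nb .####: next=#  (t=0,i=6, bit15=1)
  nb .###.: next=.  (t=4,i=0, bit14=0)
  nb .##.#: next=.  (t=0,i=14, bit13=0)
  nb .##..: next=.  (t=4,i=5, bit12=0)
  nb .#.##: next=#  (t=2,i=10, bit11=1)
  nb .#.#.: next=#  (t=0,i=22, bit10=1)
  nb .#..#: next=.  (t=0,i=11, bit9=0)
  nb .#...: next=.  (t=0,i=1, bit8=0)
  nb ..###: next=.  (t=0,i=5, bit7=0)
  nb ..##.: next=#  (t=0,i=13, bit6=1)
  nb ..#.#: next=#  (t=0,i=21, bit5=1)
  nb ..#..: next=#  (t=1,i=3, bit4=1)
  nb ...##: next=.  (t=0,i=4, bit3=0)
  nb ...#.: next=#  (t=0,i=20, bit2=1)
  nb ....#: next=#  (t=0,i=3, bit1=1)
  nb .....: next=#  (t=7,i=6, bit0=1)
  bits 00001111111000101000110001110111 = 266505335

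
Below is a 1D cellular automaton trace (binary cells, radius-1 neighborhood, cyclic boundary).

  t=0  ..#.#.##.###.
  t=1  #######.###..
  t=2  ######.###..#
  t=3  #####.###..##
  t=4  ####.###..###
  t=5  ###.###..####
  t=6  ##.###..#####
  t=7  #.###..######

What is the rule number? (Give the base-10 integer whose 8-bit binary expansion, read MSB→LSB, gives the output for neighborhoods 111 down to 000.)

  ###|#  b7=1 t=0,i=10
  ##.|.  b6=0 t=0,i=7
  #.#|#  b5=1 t=0,i=3
  #..|.  b4=0 t=0,i=12
  .##|#  b3=1 t=0,i=6
  .#.|#  b2=1 t=0,i=2
  ..#|#  b1=1 t=0,i=1
  ...|#  b0=1 t=0,i=0
  bits 10101111 = 175

175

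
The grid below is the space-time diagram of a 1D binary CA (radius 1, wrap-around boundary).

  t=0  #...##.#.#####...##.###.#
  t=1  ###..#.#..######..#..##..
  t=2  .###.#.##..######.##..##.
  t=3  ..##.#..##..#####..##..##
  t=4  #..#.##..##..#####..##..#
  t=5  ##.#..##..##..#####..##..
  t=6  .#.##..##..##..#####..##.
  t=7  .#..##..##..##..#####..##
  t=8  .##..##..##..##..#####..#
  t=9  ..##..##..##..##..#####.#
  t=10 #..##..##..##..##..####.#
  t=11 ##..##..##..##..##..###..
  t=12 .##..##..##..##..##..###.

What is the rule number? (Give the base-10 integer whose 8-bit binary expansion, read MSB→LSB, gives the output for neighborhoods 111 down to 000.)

213

  nb ###: next=#  (t=0,i=10, bit7=1)
  nb ##.: next=#  (t=0,i=0, bit6=1)
  nb #.#: next=.  (t=0,i=6, bit5=0)
  nb #..: next=#  (t=0,i=1, bit4=1)
  nb .##: next=.  (t=0,i=4, bit3=0)
  nb .#.: next=#  (t=0,i=7, bit2=1)
  nb ..#: next=.  (t=0,i=3, bit1=0)
  nb ...: next=#  (t=0,i=2, bit0=1)
  bits 11010101 = 213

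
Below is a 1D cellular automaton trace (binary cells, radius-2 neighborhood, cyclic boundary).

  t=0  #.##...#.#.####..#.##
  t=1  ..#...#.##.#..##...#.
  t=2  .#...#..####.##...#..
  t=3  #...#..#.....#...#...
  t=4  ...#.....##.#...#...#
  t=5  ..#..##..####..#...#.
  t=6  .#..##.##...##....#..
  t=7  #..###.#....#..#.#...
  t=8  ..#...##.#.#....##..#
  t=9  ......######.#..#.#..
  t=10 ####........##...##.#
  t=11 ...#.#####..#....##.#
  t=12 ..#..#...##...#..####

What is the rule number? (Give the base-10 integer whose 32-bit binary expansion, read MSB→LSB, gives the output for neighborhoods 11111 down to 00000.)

  [31] ##### => .  t=9,i=8
  [30] ####. => .  t=0,i=13
  [29] ###.# => .  t=0,i=0
  [28] ###.. => #  t=0,i=14
  [27] ##.## => .  t=0,i=1
  [26] ##.#. => #  t=1,i=10
  [25] ##..# => #  t=0,i=15
  [24] ##... => .  t=0,i=4
  [23] #.### => #  t=0,i=11
  [22] #.##. => #  t=0,i=2
  [21] #.#.# => #  t=0,i=9
  [20] #.#.. => #  t=1,i=11
  [19] #..## => #  t=1,i=13
  [18] #..#. => .  t=0,i=16
  [17] #...# => .  t=0,i=5
  [16] #.... => #  t=3,i=9
  [15] .#### => .  t=0,i=12
  [14] .###. => .  t=0,i=20
  [13] .##.# => #  t=1,i=9
  [12] .##.. => .  t=0,i=3
  [11] .#.## => .  t=0,i=10
  [10] .#.#. => #  t=0,i=8
  [9] .#..# => .  t=1,i=12
  [8] .#... => .  t=1,i=3
  [7] ..### => .  t=2,i=8
  [6] ..##. => #  t=1,i=14
  [5] ..#.# => .  t=0,i=7
  [4] ..#.. => .  t=1,i=2
  [3] ...## => .  t=4,i=8
  [2] ...#. => #  t=0,i=6
  [1] ....# => .  t=3,i=11
  [0] ..... => #  t=3,i=10
  bits 00010110111110010010010001000101 = 385426501

385426501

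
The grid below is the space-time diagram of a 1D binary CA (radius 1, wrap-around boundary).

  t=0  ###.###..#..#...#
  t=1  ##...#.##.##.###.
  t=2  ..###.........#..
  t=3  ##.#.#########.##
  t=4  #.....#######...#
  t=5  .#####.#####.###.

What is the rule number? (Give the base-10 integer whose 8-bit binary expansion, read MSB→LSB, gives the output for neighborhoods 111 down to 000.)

147

  ### -> #   bit 7 = 1  t=0,i=0
  ##. -> .   bit 6 = 0  t=0,i=2
  #.# -> .   bit 5 = 0  t=0,i=3
  #.. -> #   bit 4 = 1  t=0,i=7
  .## -> .   bit 3 = 0  t=0,i=4
  .#. -> .   bit 2 = 0  t=0,i=9
  ..# -> #   bit 1 = 1  t=0,i=8
  ... -> #   bit 0 = 1  t=0,i=14
  bits 10010011 = 147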